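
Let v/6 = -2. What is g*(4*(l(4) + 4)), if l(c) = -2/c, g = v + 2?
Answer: -140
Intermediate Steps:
v = -12 (v = 6*(-2) = -12)
g = -10 (g = -12 + 2 = -10)
g*(4*(l(4) + 4)) = -40*(-2/4 + 4) = -40*(-2*¼ + 4) = -40*(-½ + 4) = -40*7/2 = -10*14 = -140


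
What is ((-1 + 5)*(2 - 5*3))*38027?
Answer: -1977404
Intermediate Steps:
((-1 + 5)*(2 - 5*3))*38027 = (4*(2 - 15))*38027 = (4*(-13))*38027 = -52*38027 = -1977404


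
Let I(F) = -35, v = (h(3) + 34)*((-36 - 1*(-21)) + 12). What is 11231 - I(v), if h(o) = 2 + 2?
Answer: 11266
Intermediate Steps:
h(o) = 4
v = -114 (v = (4 + 34)*((-36 - 1*(-21)) + 12) = 38*((-36 + 21) + 12) = 38*(-15 + 12) = 38*(-3) = -114)
11231 - I(v) = 11231 - 1*(-35) = 11231 + 35 = 11266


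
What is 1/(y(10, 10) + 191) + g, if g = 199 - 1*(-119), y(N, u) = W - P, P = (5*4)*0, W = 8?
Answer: 63283/199 ≈ 318.00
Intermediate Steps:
P = 0 (P = 20*0 = 0)
y(N, u) = 8 (y(N, u) = 8 - 1*0 = 8 + 0 = 8)
g = 318 (g = 199 + 119 = 318)
1/(y(10, 10) + 191) + g = 1/(8 + 191) + 318 = 1/199 + 318 = 63283/199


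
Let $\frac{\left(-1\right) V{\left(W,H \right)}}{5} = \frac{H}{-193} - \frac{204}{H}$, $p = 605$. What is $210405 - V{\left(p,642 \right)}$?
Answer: $\frac{4344697375}{20651} \approx 2.1039 \cdot 10^{5}$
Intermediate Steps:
$V{\left(W,H \right)} = \frac{1020}{H} + \frac{5 H}{193}$ ($V{\left(W,H \right)} = - 5 \left(\frac{H}{-193} - \frac{204}{H}\right) = - 5 \left(H \left(- \frac{1}{193}\right) - \frac{204}{H}\right) = - 5 \left(- \frac{H}{193} - \frac{204}{H}\right) = - 5 \left(- \frac{204}{H} - \frac{H}{193}\right) = \frac{1020}{H} + \frac{5 H}{193}$)
$210405 - V{\left(p,642 \right)} = 210405 - \left(\frac{1020}{642} + \frac{5}{193} \cdot 642\right) = 210405 - \left(1020 \cdot \frac{1}{642} + \frac{3210}{193}\right) = 210405 - \left(\frac{170}{107} + \frac{3210}{193}\right) = 210405 - \frac{376280}{20651} = \frac{4344697375}{20651}$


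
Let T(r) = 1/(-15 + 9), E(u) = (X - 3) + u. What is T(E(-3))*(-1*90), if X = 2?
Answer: 15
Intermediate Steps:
E(u) = -1 + u (E(u) = (2 - 3) + u = -1 + u)
T(r) = -1/6 (T(r) = 1/(-6) = -1/6)
T(E(-3))*(-1*90) = -(-1)*90/6 = -1/6*(-90) = 15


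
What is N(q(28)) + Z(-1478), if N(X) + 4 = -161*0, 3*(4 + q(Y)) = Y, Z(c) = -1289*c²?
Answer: -2815799880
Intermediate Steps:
q(Y) = -4 + Y/3
N(X) = -4 (N(X) = -4 - 161*0 = -4 + 0 = -4)
N(q(28)) + Z(-1478) = -4 - 1289*(-1478)² = -4 - 1289*2184484 = -4 - 2815799876 = -2815799880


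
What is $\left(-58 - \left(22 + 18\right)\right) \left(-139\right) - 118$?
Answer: $13504$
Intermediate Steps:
$\left(-58 - \left(22 + 18\right)\right) \left(-139\right) - 118 = \left(-58 - 40\right) \left(-139\right) - 118 = \left(-98\right) \left(-139\right) - 118 = 13622 - 118 = 13504$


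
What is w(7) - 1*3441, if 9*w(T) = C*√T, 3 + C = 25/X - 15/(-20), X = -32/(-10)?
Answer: -3441 + 89*√7/144 ≈ -3439.4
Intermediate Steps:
X = 16/5 (X = -32*(-⅒) = 16/5 ≈ 3.2000)
C = 89/16 (C = -3 + (25/(16/5) - 15/(-20)) = -3 + (25*(5/16) - 15*(-1/20)) = -3 + (125/16 + ¾) = -3 + 137/16 = 89/16 ≈ 5.5625)
w(T) = 89*√T/144 (w(T) = (89*√T/16)/9 = 89*√T/144)
w(7) - 1*3441 = 89*√7/144 - 1*3441 = 89*√7/144 - 3441 = -3441 + 89*√7/144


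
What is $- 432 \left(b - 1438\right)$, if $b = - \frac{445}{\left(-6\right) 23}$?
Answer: $\frac{14255928}{23} \approx 6.1982 \cdot 10^{5}$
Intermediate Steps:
$b = \frac{445}{138}$ ($b = - \frac{445}{-138} = \left(-445\right) \left(- \frac{1}{138}\right) = \frac{445}{138} \approx 3.2246$)
$- 432 \left(b - 1438\right) = - 432 \left(\frac{445}{138} - 1438\right) = \left(-432\right) \left(- \frac{197999}{138}\right) = \frac{14255928}{23}$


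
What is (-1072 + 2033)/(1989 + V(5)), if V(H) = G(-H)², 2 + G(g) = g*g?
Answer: 961/2518 ≈ 0.38165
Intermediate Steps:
G(g) = -2 + g² (G(g) = -2 + g*g = -2 + g²)
V(H) = (-2 + H²)² (V(H) = (-2 + (-H)²)² = (-2 + H²)²)
(-1072 + 2033)/(1989 + V(5)) = (-1072 + 2033)/(1989 + (-2 + 5²)²) = 961/(1989 + (-2 + 25)²) = 961/(1989 + 23²) = 961/(1989 + 529) = 961/2518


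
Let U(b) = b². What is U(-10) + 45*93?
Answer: 4285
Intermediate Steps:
U(-10) + 45*93 = (-10)² + 45*93 = 100 + 4185 = 4285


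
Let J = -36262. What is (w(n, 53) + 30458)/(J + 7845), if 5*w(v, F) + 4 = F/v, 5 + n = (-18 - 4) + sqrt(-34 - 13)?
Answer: -23634501/22051592 + 53*I*sqrt(47)/110257960 ≈ -1.0718 + 3.2955e-6*I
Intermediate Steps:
n = -27 + I*sqrt(47) (n = -5 + ((-18 - 4) + sqrt(-34 - 13)) = -5 + (-22 + sqrt(-47)) = -5 + (-22 + I*sqrt(47)) = -27 + I*sqrt(47) ≈ -27.0 + 6.8557*I)
w(v, F) = -4/5 + F/(5*v) (w(v, F) = -4/5 + (F/v)/5 = -4/5 + F/(5*v))
(w(n, 53) + 30458)/(J + 7845) = ((53 - 4*(-27 + I*sqrt(47)))/(5*(-27 + I*sqrt(47))) + 30458)/(-36262 + 7845) = ((53 + (108 - 4*I*sqrt(47)))/(5*(-27 + I*sqrt(47))) + 30458)/(-28417) = ((161 - 4*I*sqrt(47))/(5*(-27 + I*sqrt(47))) + 30458)*(-1/28417) = (30458 + (161 - 4*I*sqrt(47))/(5*(-27 + I*sqrt(47))))*(-1/28417) = -194/181 - (161 - 4*I*sqrt(47))/(142085*(-27 + I*sqrt(47)))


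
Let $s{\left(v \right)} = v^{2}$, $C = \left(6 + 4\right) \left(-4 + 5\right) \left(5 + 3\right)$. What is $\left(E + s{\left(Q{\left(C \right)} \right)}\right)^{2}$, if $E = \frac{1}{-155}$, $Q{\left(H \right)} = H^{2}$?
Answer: $\frac{40307261427302400001}{24025} \approx 1.6777 \cdot 10^{15}$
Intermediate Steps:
$C = 80$ ($C = 10 \cdot 1 \cdot 8 = 10 \cdot 8 = 80$)
$E = - \frac{1}{155} \approx -0.0064516$
$\left(E + s{\left(Q{\left(C \right)} \right)}\right)^{2} = \left(- \frac{1}{155} + \left(80^{2}\right)^{2}\right)^{2} = \left(- \frac{1}{155} + 6400^{2}\right)^{2} = \left(- \frac{1}{155} + 40960000\right)^{2} = \left(\frac{6348799999}{155}\right)^{2} = \frac{40307261427302400001}{24025}$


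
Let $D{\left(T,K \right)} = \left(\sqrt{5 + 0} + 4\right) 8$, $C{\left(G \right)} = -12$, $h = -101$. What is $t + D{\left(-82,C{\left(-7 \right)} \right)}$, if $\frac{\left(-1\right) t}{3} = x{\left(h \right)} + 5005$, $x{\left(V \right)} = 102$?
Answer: $-15289 + 8 \sqrt{5} \approx -15271.0$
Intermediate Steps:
$D{\left(T,K \right)} = 32 + 8 \sqrt{5}$ ($D{\left(T,K \right)} = \left(\sqrt{5} + 4\right) 8 = \left(4 + \sqrt{5}\right) 8 = 32 + 8 \sqrt{5}$)
$t = -15321$ ($t = - 3 \left(102 + 5005\right) = \left(-3\right) 5107 = -15321$)
$t + D{\left(-82,C{\left(-7 \right)} \right)} = -15321 + \left(32 + 8 \sqrt{5}\right) = -15289 + 8 \sqrt{5}$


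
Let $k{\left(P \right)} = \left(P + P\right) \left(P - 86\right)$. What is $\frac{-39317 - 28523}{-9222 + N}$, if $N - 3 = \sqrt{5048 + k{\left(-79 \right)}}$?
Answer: $\frac{625416960}{84958843} + \frac{67840 \sqrt{31118}}{84958843} \approx 7.5023$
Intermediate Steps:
$k{\left(P \right)} = 2 P \left(-86 + P\right)$
$N = 3 + \sqrt{31118}$ ($N = 3 + \sqrt{5048 + 2 \left(-79\right) \left(-86 - 79\right)} = 3 + \sqrt{5048 + 2 \left(-79\right) \left(-165\right)} = 3 + \sqrt{5048 + 26070} = 3 + \sqrt{31118} \approx 179.4$)
$\frac{-39317 - 28523}{-9222 + N} = \frac{-39317 - 28523}{-9222 + \left(3 + \sqrt{31118}\right)} = - \frac{67840}{-9219 + \sqrt{31118}}$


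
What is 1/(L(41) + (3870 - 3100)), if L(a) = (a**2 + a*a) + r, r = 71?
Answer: 1/4203 ≈ 0.00023793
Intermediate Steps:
L(a) = 71 + 2*a**2 (L(a) = (a**2 + a*a) + 71 = (a**2 + a**2) + 71 = 2*a**2 + 71 = 71 + 2*a**2)
1/(L(41) + (3870 - 3100)) = 1/((71 + 2*41**2) + (3870 - 3100)) = 1/((71 + 2*1681) + 770) = 1/((71 + 3362) + 770) = 1/(3433 + 770) = 1/4203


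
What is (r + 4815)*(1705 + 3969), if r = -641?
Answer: 23683276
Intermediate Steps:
(r + 4815)*(1705 + 3969) = (-641 + 4815)*(1705 + 3969) = 4174*5674 = 23683276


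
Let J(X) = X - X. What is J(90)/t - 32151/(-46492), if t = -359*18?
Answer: 32151/46492 ≈ 0.69154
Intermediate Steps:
t = -6462
J(X) = 0
J(90)/t - 32151/(-46492) = 0/(-6462) - 32151/(-46492) = 0*(-1/6462) - 32151*(-1/46492) = 0 + 32151/46492 = 32151/46492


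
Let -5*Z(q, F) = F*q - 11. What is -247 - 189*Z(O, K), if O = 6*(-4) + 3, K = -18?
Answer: 68128/5 ≈ 13626.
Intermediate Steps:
O = -21 (O = -24 + 3 = -21)
Z(q, F) = 11/5 - F*q/5 (Z(q, F) = -(F*q - 11)/5 = -(-11 + F*q)/5 = 11/5 - F*q/5)
-247 - 189*Z(O, K) = -247 - 189*(11/5 - 1/5*(-18)*(-21)) = -247 - 189*(11/5 - 378/5) = -247 - 189*(-367/5) = -247 + 69363/5 = 68128/5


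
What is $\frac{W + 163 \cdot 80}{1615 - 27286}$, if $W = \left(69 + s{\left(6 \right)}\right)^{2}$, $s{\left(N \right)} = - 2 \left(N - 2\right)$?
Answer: $- \frac{5587}{8557} \approx -0.65292$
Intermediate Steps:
$s{\left(N \right)} = 4 - 2 N$ ($s{\left(N \right)} = - 2 \left(-2 + N\right) = 4 - 2 N$)
$W = 3721$ ($W = \left(69 + \left(4 - 12\right)\right)^{2} = \left(69 - 8\right)^{2} = 61^{2} = 3721$)
$\frac{W + 163 \cdot 80}{1615 - 27286} = \frac{3721 + 163 \cdot 80}{1615 - 27286} = \frac{3721 + 13040}{-25671} = 16761 \left(- \frac{1}{25671}\right) = - \frac{5587}{8557}$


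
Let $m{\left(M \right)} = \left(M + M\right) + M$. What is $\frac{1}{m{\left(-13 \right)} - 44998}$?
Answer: $- \frac{1}{45037} \approx -2.2204 \cdot 10^{-5}$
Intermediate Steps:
$m{\left(M \right)} = 3 M$ ($m{\left(M \right)} = 2 M + M = 3 M$)
$\frac{1}{m{\left(-13 \right)} - 44998} = \frac{1}{3 \left(-13\right) - 44998} = \frac{1}{-39 - 44998} = \frac{1}{-45037} = - \frac{1}{45037}$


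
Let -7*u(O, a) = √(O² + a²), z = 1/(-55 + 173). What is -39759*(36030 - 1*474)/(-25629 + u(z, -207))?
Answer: 24719524127022490416/448149419929439 - 1167692249304*√596629477/448149419929439 ≈ 55096.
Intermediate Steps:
z = 1/118 ≈ 0.0084746
u(O, a) = -√(O² + a²)/7
-39759*(36030 - 1*474)/(-25629 + u(z, -207)) = -39759*(36030 - 1*474)/(-25629 - √((1/118)² + (-207)²)/7) = -39759*(36030 - 474)/(-25629 - √(1/13924 + 42849)/7) = -39759*35556/(-25629 - √596629477/826) = -39759/(-8543/11852 - √596629477/29369256)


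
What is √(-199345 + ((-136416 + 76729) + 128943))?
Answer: I*√130089 ≈ 360.68*I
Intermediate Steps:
√(-199345 + ((-136416 + 76729) + 128943)) = √(-199345 + (-59687 + 128943)) = √(-199345 + 69256) = √(-130089) = I*√130089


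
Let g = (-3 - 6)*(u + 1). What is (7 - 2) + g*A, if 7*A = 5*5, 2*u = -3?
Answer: 295/14 ≈ 21.071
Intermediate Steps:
u = -3/2 (u = (1/2)*(-3) = -3/2 ≈ -1.5000)
A = 25/7 (A = (5*5)/7 = (1/7)*25 = 25/7 ≈ 3.5714)
g = 9/2 (g = (-3 - 6)*(-3/2 + 1) = -9*(-1/2) = 9/2 ≈ 4.5000)
(7 - 2) + g*A = (7 - 2) + (9/2)*(25/7) = 5 + 225/14 = 295/14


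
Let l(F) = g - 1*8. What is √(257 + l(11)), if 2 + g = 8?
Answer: √255 ≈ 15.969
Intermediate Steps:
g = 6 (g = -2 + 8 = 6)
l(F) = -2 (l(F) = 6 - 1*8 = 6 - 8 = -2)
√(257 + l(11)) = √(257 - 2) = √255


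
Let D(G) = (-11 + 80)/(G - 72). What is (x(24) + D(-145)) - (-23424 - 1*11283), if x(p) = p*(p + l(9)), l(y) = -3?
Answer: 7640718/217 ≈ 35211.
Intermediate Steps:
x(p) = p*(-3 + p) (x(p) = p*(p - 3) = p*(-3 + p))
D(G) = 69/(-72 + G)
(x(24) + D(-145)) - (-23424 - 1*11283) = (24*(-3 + 24) + 69/(-72 - 145)) - (-23424 - 1*11283) = (24*21 + 69/(-217)) - (-23424 - 11283) = (504 + 69*(-1/217)) - 1*(-34707) = (504 - 69/217) + 34707 = 109299/217 + 34707 = 7640718/217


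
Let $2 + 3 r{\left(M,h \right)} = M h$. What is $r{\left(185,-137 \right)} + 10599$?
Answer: $2150$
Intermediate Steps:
$r{\left(M,h \right)} = - \frac{2}{3} + \frac{M h}{3}$
$r{\left(185,-137 \right)} + 10599 = \left(- \frac{2}{3} + \frac{1}{3} \cdot 185 \left(-137\right)\right) + 10599 = \left(- \frac{2}{3} - \frac{25345}{3}\right) + 10599 = -8449 + 10599 = 2150$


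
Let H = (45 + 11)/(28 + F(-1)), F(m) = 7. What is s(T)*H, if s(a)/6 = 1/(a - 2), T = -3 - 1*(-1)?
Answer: -12/5 ≈ -2.4000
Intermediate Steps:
T = -2 (T = -3 + 1 = -2)
H = 8/5 (H = (45 + 11)/(28 + 7) = 56/35 = 56*(1/35) = 8/5 ≈ 1.6000)
s(a) = 6/(-2 + a) (s(a) = 6/(a - 2) = 6/(-2 + a))
s(T)*H = (6/(-2 - 2))*(8/5) = (6/(-4))*(8/5) = (6*(-¼))*(8/5) = -3/2*8/5 = -12/5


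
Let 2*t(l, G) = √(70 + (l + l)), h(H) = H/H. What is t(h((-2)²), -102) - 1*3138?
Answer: -3138 + 3*√2 ≈ -3133.8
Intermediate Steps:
h(H) = 1
t(l, G) = √(70 + 2*l)/2 (t(l, G) = √(70 + (l + l))/2 = √(70 + 2*l)/2)
t(h((-2)²), -102) - 1*3138 = √(70 + 2*1)/2 - 1*3138 = √(70 + 2)/2 - 3138 = √72/2 - 3138 = (6*√2)/2 - 3138 = 3*√2 - 3138 = -3138 + 3*√2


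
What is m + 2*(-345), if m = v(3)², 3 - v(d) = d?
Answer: -690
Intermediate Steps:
v(d) = 3 - d
m = 0 (m = (3 - 1*3)² = (3 - 3)² = 0² = 0)
m + 2*(-345) = 0 + 2*(-345) = 0 - 690 = -690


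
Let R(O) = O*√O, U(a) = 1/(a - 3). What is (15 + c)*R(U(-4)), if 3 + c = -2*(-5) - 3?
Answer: -19*I*√7/49 ≈ -1.0259*I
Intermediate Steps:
U(a) = 1/(-3 + a)
R(O) = O^(3/2)
c = 4 (c = -3 + (-2*(-5) - 3) = -3 + (10 - 3) = -3 + 7 = 4)
(15 + c)*R(U(-4)) = (15 + 4)*(1/(-3 - 4))^(3/2) = 19*(1/(-7))^(3/2) = 19*(-⅐)^(3/2) = 19*(-I*√7/49) = -19*I*√7/49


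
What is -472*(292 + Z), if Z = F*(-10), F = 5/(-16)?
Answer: -139299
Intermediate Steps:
F = -5/16 (F = 5*(-1/16) = -5/16 ≈ -0.31250)
Z = 25/8 (Z = -5/16*(-10) = 25/8 ≈ 3.1250)
-472*(292 + Z) = -472*(292 + 25/8) = -472*2361/8 = -139299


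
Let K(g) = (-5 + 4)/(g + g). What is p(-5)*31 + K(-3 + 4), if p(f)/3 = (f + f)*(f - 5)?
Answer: 18599/2 ≈ 9299.5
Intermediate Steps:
p(f) = 6*f*(-5 + f) (p(f) = 3*((f + f)*(f - 5)) = 3*((2*f)*(-5 + f)) = 3*(2*f*(-5 + f)) = 6*f*(-5 + f))
K(g) = -1/(2*g)
p(-5)*31 + K(-3 + 4) = (6*(-5)*(-5 - 5))*31 - 1/(2*(-3 + 4)) = (6*(-5)*(-10))*31 - 1/2/1 = 300*31 - 1/2*1 = 9300 - 1/2 = 18599/2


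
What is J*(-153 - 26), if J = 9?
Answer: -1611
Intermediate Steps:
J*(-153 - 26) = 9*(-153 - 26) = 9*(-179) = -1611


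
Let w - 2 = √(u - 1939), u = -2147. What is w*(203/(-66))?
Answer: -203/33 - 203*I*√454/22 ≈ -6.1515 - 196.61*I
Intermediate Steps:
w = 2 + 3*I*√454 (w = 2 + √(-2147 - 1939) = 2 + √(-4086) = 2 + 3*I*√454 ≈ 2.0 + 63.922*I)
w*(203/(-66)) = (2 + 3*I*√454)*(203/(-66)) = (2 + 3*I*√454)*(203*(-1/66)) = (2 + 3*I*√454)*(-203/66) = -203/33 - 203*I*√454/22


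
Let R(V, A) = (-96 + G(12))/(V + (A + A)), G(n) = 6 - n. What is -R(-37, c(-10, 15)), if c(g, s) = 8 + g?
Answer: -102/41 ≈ -2.4878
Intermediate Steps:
R(V, A) = -102/(V + 2*A) (R(V, A) = (-96 + (6 - 1*12))/(V + (A + A)) = (-96 + (6 - 12))/(V + 2*A) = (-96 - 6)/(V + 2*A) = -102/(V + 2*A))
-R(-37, c(-10, 15)) = -(-102)/(-37 + 2*(8 - 10)) = -(-102)/(-37 + 2*(-2)) = -(-102)/(-37 - 4) = -(-102)/(-41) = -(-102)*(-1)/41 = -1*102/41 = -102/41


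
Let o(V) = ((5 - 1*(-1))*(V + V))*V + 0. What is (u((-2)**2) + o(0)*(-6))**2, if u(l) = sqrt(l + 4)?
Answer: 8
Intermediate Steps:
o(V) = 12*V**2 (o(V) = ((5 + 1)*(2*V))*V + 0 = (6*(2*V))*V + 0 = (12*V)*V + 0 = 12*V**2 + 0 = 12*V**2)
u(l) = sqrt(4 + l)
(u((-2)**2) + o(0)*(-6))**2 = (sqrt(4 + (-2)**2) + (12*0**2)*(-6))**2 = (sqrt(4 + 4) + (12*0)*(-6))**2 = (sqrt(8) + 0*(-6))**2 = (2*sqrt(2) + 0)**2 = (2*sqrt(2))**2 = 8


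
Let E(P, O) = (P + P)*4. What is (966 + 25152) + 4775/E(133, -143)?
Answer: 27794327/1064 ≈ 26123.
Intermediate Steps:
E(P, O) = 8*P (E(P, O) = (2*P)*4 = 8*P)
(966 + 25152) + 4775/E(133, -143) = (966 + 25152) + 4775/((8*133)) = 26118 + 4775/1064 = 27794327/1064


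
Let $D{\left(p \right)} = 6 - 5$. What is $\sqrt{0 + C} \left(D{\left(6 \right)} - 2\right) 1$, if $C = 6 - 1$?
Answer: $- \sqrt{5} \approx -2.2361$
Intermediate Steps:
$D{\left(p \right)} = 1$
$C = 5$
$\sqrt{0 + C} \left(D{\left(6 \right)} - 2\right) 1 = \sqrt{0 + 5} \left(1 - 2\right) 1 = \sqrt{5} \left(1 - 2\right) 1 = \sqrt{5} \left(-1\right) 1 = - \sqrt{5} \cdot 1 = - \sqrt{5}$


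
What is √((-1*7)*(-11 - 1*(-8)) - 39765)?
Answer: 24*I*√69 ≈ 199.36*I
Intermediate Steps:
√((-1*7)*(-11 - 1*(-8)) - 39765) = √(-7*(-11 + 8) - 39765) = √(-7*(-3) - 39765) = √(21 - 39765) = √(-39744) = 24*I*√69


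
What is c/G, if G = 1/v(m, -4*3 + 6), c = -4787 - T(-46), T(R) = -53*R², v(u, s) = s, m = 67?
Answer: -644166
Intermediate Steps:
c = 107361 (c = -4787 - (-53)*(-46)² = -4787 - (-53)*2116 = -4787 - 1*(-112148) = -4787 + 112148 = 107361)
G = -⅙ (G = 1/(-4*3 + 6) = 1/(-12 + 6) = 1/(-6) = -⅙ ≈ -0.16667)
c/G = 107361/(-⅙) = 107361*(-6) = -644166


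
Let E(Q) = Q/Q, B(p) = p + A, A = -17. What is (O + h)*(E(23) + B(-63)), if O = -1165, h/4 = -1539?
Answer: 578359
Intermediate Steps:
h = -6156 (h = 4*(-1539) = -6156)
B(p) = -17 + p (B(p) = p - 17 = -17 + p)
E(Q) = 1
(O + h)*(E(23) + B(-63)) = (-1165 - 6156)*(1 + (-17 - 63)) = -7321*(1 - 80) = -7321*(-79) = 578359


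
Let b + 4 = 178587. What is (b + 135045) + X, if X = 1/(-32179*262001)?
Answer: 2644175770179411/8430930179 ≈ 3.1363e+5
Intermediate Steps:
b = 178583 (b = -4 + 178587 = 178583)
X = -1/8430930179 (X = -1/32179*1/262001 = -1/8430930179 ≈ -1.1861e-10)
(b + 135045) + X = (178583 + 135045) - 1/8430930179 = 313628 - 1/8430930179 = 2644175770179411/8430930179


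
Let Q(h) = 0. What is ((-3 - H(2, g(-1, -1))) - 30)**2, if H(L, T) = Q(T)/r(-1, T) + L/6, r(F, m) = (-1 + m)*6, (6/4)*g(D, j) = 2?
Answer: 10000/9 ≈ 1111.1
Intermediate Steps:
g(D, j) = 4/3 (g(D, j) = (2/3)*2 = 4/3)
r(F, m) = -6 + 6*m
H(L, T) = L/6 (H(L, T) = 0/(-6 + 6*T) + L/6 = 0 + L*(1/6) = 0 + L/6 = L/6)
((-3 - H(2, g(-1, -1))) - 30)**2 = ((-3 - 2/6) - 30)**2 = ((-3 - 1*1/3) - 30)**2 = ((-3 - 1/3) - 30)**2 = (-10/3 - 30)**2 = (-100/3)**2 = 10000/9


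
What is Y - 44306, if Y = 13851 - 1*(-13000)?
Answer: -17455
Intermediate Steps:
Y = 26851 (Y = 13851 + 13000 = 26851)
Y - 44306 = 26851 - 44306 = -17455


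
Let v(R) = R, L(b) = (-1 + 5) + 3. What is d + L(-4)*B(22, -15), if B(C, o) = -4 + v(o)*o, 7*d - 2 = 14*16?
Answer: 11055/7 ≈ 1579.3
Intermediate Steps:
L(b) = 7 (L(b) = 4 + 3 = 7)
d = 226/7 (d = 2/7 + (14*16)/7 = 2/7 + (1/7)*224 = 2/7 + 32 = 226/7 ≈ 32.286)
B(C, o) = -4 + o**2 (B(C, o) = -4 + o*o = -4 + o**2)
d + L(-4)*B(22, -15) = 226/7 + 7*(-4 + (-15)**2) = 226/7 + 7*(-4 + 225) = 226/7 + 7*221 = 226/7 + 1547 = 11055/7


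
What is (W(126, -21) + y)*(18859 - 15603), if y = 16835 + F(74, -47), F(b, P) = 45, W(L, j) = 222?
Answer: 55684112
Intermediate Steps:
y = 16880 (y = 16835 + 45 = 16880)
(W(126, -21) + y)*(18859 - 15603) = (222 + 16880)*(18859 - 15603) = 17102*3256 = 55684112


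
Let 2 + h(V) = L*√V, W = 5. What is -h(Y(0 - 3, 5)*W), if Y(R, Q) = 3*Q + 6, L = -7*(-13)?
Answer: 2 - 91*√105 ≈ -930.47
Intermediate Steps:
L = 91
Y(R, Q) = 6 + 3*Q
h(V) = -2 + 91*√V
-h(Y(0 - 3, 5)*W) = -(-2 + 91*√((6 + 3*5)*5)) = -(-2 + 91*√((6 + 15)*5)) = -(-2 + 91*√(21*5)) = -(-2 + 91*√105) = 2 - 91*√105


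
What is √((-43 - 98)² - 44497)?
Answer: 2*I*√6154 ≈ 156.89*I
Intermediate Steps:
√((-43 - 98)² - 44497) = √((-141)² - 44497) = √(19881 - 44497) = √(-24616) = 2*I*√6154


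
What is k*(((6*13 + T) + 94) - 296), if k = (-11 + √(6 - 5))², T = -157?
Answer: -28100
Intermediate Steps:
k = 100 (k = (-11 + √1)² = (-11 + 1)² = (-10)² = 100)
k*(((6*13 + T) + 94) - 296) = 100*(((6*13 - 157) + 94) - 296) = 100*(((78 - 157) + 94) - 296) = 100*((-79 + 94) - 296) = 100*(15 - 296) = 100*(-281) = -28100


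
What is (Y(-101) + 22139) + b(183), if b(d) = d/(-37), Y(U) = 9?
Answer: 819293/37 ≈ 22143.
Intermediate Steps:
b(d) = -d/37 (b(d) = d*(-1/37) = -d/37)
(Y(-101) + 22139) + b(183) = (9 + 22139) - 1/37*183 = 22148 - 183/37 = 819293/37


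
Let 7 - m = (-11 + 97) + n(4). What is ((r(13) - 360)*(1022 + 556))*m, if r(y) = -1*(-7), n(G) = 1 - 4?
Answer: 42334584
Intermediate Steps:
n(G) = -3
m = -76 (m = 7 - ((-11 + 97) - 3) = 7 - (86 - 3) = 7 - 1*83 = 7 - 83 = -76)
r(y) = 7
((r(13) - 360)*(1022 + 556))*m = ((7 - 360)*(1022 + 556))*(-76) = -353*1578*(-76) = -557034*(-76) = 42334584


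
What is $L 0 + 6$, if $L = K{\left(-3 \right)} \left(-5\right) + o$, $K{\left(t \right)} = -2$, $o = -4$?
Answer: $6$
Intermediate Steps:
$L = 6$ ($L = \left(-2\right) \left(-5\right) - 4 = 10 - 4 = 6$)
$L 0 + 6 = 6 \cdot 0 + 6 = 0 + 6 = 6$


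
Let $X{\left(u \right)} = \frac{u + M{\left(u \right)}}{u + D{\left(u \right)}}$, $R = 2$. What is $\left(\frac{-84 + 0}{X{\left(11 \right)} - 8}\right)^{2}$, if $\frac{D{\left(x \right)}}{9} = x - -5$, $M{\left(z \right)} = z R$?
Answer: $\frac{169520400}{1456849} \approx 116.36$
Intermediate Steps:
$M{\left(z \right)} = 2 z$ ($M{\left(z \right)} = z 2 = 2 z$)
$D{\left(x \right)} = 45 + 9 x$ ($D{\left(x \right)} = 9 \left(x - -5\right) = 9 \left(x + 5\right) = 9 \left(5 + x\right) = 45 + 9 x$)
$X{\left(u \right)} = \frac{3 u}{45 + 10 u}$ ($X{\left(u \right)} = \frac{u + 2 u}{u + \left(45 + 9 u\right)} = \frac{3 u}{45 + 10 u}$)
$\left(\frac{-84 + 0}{X{\left(11 \right)} - 8}\right)^{2} = \left(\frac{-84 + 0}{\frac{3}{5} \cdot 11 \frac{1}{9 + 2 \cdot 11} - 8}\right)^{2} = \left(- \frac{84}{\frac{3}{5} \cdot 11 \frac{1}{9 + 22} - 8}\right)^{2} = \left(- \frac{84}{\frac{3}{5} \cdot 11 \cdot \frac{1}{31} - 8}\right)^{2} = \left(- \frac{84}{\frac{33}{155} - 8}\right)^{2} = \left(- \frac{84}{- \frac{1207}{155}}\right)^{2} = \left(\left(-84\right) \left(- \frac{155}{1207}\right)\right)^{2} = \left(\frac{13020}{1207}\right)^{2} = \frac{169520400}{1456849}$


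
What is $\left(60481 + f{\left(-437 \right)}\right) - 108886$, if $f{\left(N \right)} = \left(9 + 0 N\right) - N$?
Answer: $-47959$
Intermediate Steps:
$f{\left(N \right)} = 9 - N$ ($f{\left(N \right)} = \left(9 + 0\right) - N = 9 - N$)
$\left(60481 + f{\left(-437 \right)}\right) - 108886 = \left(60481 + \left(9 - -437\right)\right) - 108886 = \left(60481 + \left(9 + 437\right)\right) - 108886 = \left(60481 + 446\right) - 108886 = 60927 - 108886 = -47959$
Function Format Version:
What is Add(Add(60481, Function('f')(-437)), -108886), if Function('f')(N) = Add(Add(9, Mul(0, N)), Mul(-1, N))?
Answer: -47959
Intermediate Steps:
Function('f')(N) = Add(9, Mul(-1, N)) (Function('f')(N) = Add(Add(9, 0), Mul(-1, N)) = Add(9, Mul(-1, N)))
Add(Add(60481, Function('f')(-437)), -108886) = Add(Add(60481, Add(9, Mul(-1, -437))), -108886) = Add(Add(60481, Add(9, 437)), -108886) = Add(Add(60481, 446), -108886) = Add(60927, -108886) = -47959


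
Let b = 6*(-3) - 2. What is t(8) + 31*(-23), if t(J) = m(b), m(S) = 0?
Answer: -713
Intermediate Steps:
b = -20 (b = -18 - 2 = -20)
t(J) = 0
t(8) + 31*(-23) = 0 + 31*(-23) = 0 - 713 = -713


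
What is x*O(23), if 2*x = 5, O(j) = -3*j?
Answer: -345/2 ≈ -172.50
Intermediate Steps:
x = 5/2 (x = (1/2)*5 = 5/2 ≈ 2.5000)
x*O(23) = 5*(-3*23)/2 = (5/2)*(-69) = -345/2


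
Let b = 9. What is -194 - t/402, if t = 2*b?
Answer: -13001/67 ≈ -194.04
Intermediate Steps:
t = 18 (t = 2*9 = 18)
-194 - t/402 = -194 - 18/402 = -194 - 1*3/67 = -194 - 3/67 = -13001/67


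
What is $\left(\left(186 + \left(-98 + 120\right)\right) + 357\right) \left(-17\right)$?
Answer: $-9605$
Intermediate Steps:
$\left(\left(186 + \left(-98 + 120\right)\right) + 357\right) \left(-17\right) = \left(\left(186 + 22\right) + 357\right) \left(-17\right) = \left(208 + 357\right) \left(-17\right) = 565 \left(-17\right) = -9605$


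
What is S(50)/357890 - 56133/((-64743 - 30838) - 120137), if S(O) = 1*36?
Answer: 3349534203/12867219170 ≈ 0.26032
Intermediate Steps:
S(O) = 36
S(50)/357890 - 56133/((-64743 - 30838) - 120137) = 36/357890 - 56133/((-64743 - 30838) - 120137) = 36*(1/357890) - 56133/(-95581 - 120137) = 18/178945 - 56133/(-215718) = 18/178945 - 56133*(-1/215718) = 18/178945 + 18711/71906 = 3349534203/12867219170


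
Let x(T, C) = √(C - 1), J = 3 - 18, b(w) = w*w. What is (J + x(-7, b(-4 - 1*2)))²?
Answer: (15 - √35)² ≈ 82.518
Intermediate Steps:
b(w) = w²
J = -15
x(T, C) = √(-1 + C)
(J + x(-7, b(-4 - 1*2)))² = (-15 + √(-1 + (-4 - 1*2)²))² = (-15 + √(-1 + (-4 - 2)²))² = (-15 + √(-1 + (-6)²))² = (-15 + √(-1 + 36))² = (-15 + √35)²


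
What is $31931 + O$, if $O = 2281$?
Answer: $34212$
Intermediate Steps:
$31931 + O = 31931 + 2281 = 34212$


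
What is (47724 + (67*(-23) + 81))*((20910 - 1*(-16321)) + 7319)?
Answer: 2061061200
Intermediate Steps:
(47724 + (67*(-23) + 81))*((20910 - 1*(-16321)) + 7319) = (47724 + (-1541 + 81))*((20910 + 16321) + 7319) = (47724 - 1460)*(37231 + 7319) = 46264*44550 = 2061061200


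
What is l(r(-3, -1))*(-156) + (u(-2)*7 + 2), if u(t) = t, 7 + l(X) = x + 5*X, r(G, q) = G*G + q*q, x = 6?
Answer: -7656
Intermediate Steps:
r(G, q) = G² + q²
l(X) = -1 + 5*X (l(X) = -7 + (6 + 5*X) = -1 + 5*X)
l(r(-3, -1))*(-156) + (u(-2)*7 + 2) = (-1 + 5*((-3)² + (-1)²))*(-156) + (-2*7 + 2) = (-1 + 5*(9 + 1))*(-156) + (-14 + 2) = (-1 + 5*10)*(-156) - 12 = (-1 + 50)*(-156) - 12 = 49*(-156) - 12 = -7644 - 12 = -7656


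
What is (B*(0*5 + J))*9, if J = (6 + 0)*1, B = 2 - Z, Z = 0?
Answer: 108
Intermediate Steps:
B = 2 (B = 2 - 1*0 = 2 + 0 = 2)
J = 6 (J = 6*1 = 6)
(B*(0*5 + J))*9 = (2*(0*5 + 6))*9 = (2*(0 + 6))*9 = (2*6)*9 = 12*9 = 108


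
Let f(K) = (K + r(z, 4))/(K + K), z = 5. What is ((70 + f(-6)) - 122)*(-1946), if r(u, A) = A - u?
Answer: 600341/6 ≈ 1.0006e+5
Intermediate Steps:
f(K) = (-1 + K)/(2*K) (f(K) = (K + (4 - 1*5))/(K + K) = (K + (4 - 5))/((2*K)) = (K - 1)*(1/(2*K)) = (-1 + K)*(1/(2*K)) = (-1 + K)/(2*K))
((70 + f(-6)) - 122)*(-1946) = ((70 + (½)*(-1 - 6)/(-6)) - 122)*(-1946) = ((70 + (½)*(-⅙)*(-7)) - 122)*(-1946) = ((70 + 7/12) - 122)*(-1946) = (847/12 - 122)*(-1946) = -617/12*(-1946) = 600341/6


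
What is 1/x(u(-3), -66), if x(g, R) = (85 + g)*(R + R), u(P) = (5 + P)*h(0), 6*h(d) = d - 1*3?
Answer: -1/11088 ≈ -9.0188e-5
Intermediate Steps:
h(d) = -½ + d/6 (h(d) = (d - 1*3)/6 = (d - 3)/6 = (-3 + d)/6 = -½ + d/6)
u(P) = -5/2 - P/2 (u(P) = (5 + P)*(-½ + (⅙)*0) = (5 + P)*(-½ + 0) = (5 + P)*(-½) = -5/2 - P/2)
x(g, R) = 2*R*(85 + g) (x(g, R) = (85 + g)*(2*R) = 2*R*(85 + g))
1/x(u(-3), -66) = 1/(2*(-66)*(85 + (-5/2 - ½*(-3)))) = 1/(2*(-66)*(85 + (-5/2 + 3/2))) = 1/(2*(-66)*(85 - 1)) = 1/(2*(-66)*84) = 1/(-11088) = -1/11088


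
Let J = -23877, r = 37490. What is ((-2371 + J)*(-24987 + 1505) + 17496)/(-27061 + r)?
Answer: 616373032/10429 ≈ 59102.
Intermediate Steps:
((-2371 + J)*(-24987 + 1505) + 17496)/(-27061 + r) = ((-2371 - 23877)*(-24987 + 1505) + 17496)/(-27061 + 37490) = (-26248*(-23482) + 17496)/10429 = (616355536 + 17496)*(1/10429) = 616373032*(1/10429) = 616373032/10429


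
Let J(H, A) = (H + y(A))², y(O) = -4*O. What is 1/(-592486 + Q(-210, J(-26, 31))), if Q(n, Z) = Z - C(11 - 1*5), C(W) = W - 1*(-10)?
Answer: -1/570002 ≈ -1.7544e-6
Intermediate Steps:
C(W) = 10 + W (C(W) = W + 10 = 10 + W)
J(H, A) = (H - 4*A)²
Q(n, Z) = -16 + Z (Q(n, Z) = Z - (10 + (11 - 1*5)) = Z - (10 + (11 - 5)) = Z - (10 + 6) = Z - 1*16 = Z - 16 = -16 + Z)
1/(-592486 + Q(-210, J(-26, 31))) = 1/(-592486 + (-16 + (-1*(-26) + 4*31)²)) = 1/(-592486 + (-16 + (26 + 124)²)) = 1/(-592486 + (-16 + 150²)) = 1/(-592486 + (-16 + 22500)) = 1/(-592486 + 22484) = 1/(-570002) = -1/570002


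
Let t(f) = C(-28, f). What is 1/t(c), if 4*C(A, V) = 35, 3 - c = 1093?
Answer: 4/35 ≈ 0.11429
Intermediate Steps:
c = -1090 (c = 3 - 1*1093 = 3 - 1093 = -1090)
C(A, V) = 35/4 (C(A, V) = (1/4)*35 = 35/4)
t(f) = 35/4
1/t(c) = 1/(35/4) = 4/35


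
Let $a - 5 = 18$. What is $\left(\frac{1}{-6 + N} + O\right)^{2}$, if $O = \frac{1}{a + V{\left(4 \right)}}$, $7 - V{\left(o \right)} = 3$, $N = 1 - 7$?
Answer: $\frac{25}{11664} \approx 0.0021433$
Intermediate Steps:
$N = -6$ ($N = 1 - 7 = -6$)
$a = 23$ ($a = 5 + 18 = 23$)
$V{\left(o \right)} = 4$ ($V{\left(o \right)} = 7 - 3 = 4$)
$O = \frac{1}{27}$ ($O = \frac{1}{23 + 4} = \frac{1}{27} \approx 0.037037$)
$\left(\frac{1}{-6 + N} + O\right)^{2} = \left(\frac{1}{-6 - 6} + \frac{1}{27}\right)^{2} = \left(\frac{1}{-12} + \frac{1}{27}\right)^{2} = \left(- \frac{1}{12} + \frac{1}{27}\right)^{2} = \left(- \frac{5}{108}\right)^{2} = \frac{25}{11664}$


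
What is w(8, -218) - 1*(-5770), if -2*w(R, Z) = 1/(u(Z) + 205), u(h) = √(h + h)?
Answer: 489999735/84922 + I*√109/42461 ≈ 5770.0 + 0.00024588*I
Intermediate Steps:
u(h) = √2*√h (u(h) = √(2*h) = √2*√h)
w(R, Z) = -1/(2*(205 + √2*√Z)) (w(R, Z) = -1/(2*(√2*√Z + 205)) = -1/(2*(205 + √2*√Z)))
w(8, -218) - 1*(-5770) = -1/(410 + 2*√2*√(-218)) - 1*(-5770) = -1/(410 + 2*√2*(I*√218)) + 5770 = -1/(410 + 4*I*√109) + 5770 = 5770 - 1/(410 + 4*I*√109)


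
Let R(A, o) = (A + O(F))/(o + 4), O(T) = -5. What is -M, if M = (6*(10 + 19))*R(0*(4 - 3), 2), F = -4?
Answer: 145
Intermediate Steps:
R(A, o) = (-5 + A)/(4 + o) (R(A, o) = (A - 5)/(o + 4) = (-5 + A)/(4 + o))
M = -145 (M = (6*(10 + 19))*((-5 + 0*(4 - 3))/(4 + 2)) = (6*29)*((-5 + 0*1)/6) = 174*((-5 + 0)/6) = 174*((⅙)*(-5)) = 174*(-⅚) = -145)
-M = -1*(-145) = 145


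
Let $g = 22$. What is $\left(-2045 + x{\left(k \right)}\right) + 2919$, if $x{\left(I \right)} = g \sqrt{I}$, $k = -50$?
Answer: $874 + 110 i \sqrt{2} \approx 874.0 + 155.56 i$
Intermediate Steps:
$x{\left(I \right)} = 22 \sqrt{I}$
$\left(-2045 + x{\left(k \right)}\right) + 2919 = \left(-2045 + 22 \sqrt{-50}\right) + 2919 = \left(-2045 + 22 \cdot 5 i \sqrt{2}\right) + 2919 = \left(-2045 + 110 i \sqrt{2}\right) + 2919 = 874 + 110 i \sqrt{2}$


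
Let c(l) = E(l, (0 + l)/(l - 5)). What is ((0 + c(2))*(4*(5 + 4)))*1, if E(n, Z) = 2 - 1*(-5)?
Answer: 252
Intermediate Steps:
E(n, Z) = 7 (E(n, Z) = 2 + 5 = 7)
c(l) = 7
((0 + c(2))*(4*(5 + 4)))*1 = ((0 + 7)*(4*(5 + 4)))*1 = (7*(4*9))*1 = (7*36)*1 = 252*1 = 252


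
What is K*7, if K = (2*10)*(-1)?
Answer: -140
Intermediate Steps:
K = -20 (K = 20*(-1) = -20)
K*7 = -20*7 = -140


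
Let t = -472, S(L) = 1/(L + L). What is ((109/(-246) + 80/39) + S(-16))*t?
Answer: -4760651/6396 ≈ -744.32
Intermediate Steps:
S(L) = 1/(2*L)
((109/(-246) + 80/39) + S(-16))*t = ((109/(-246) + 80/39) + (½)/(-16))*(-472) = ((109*(-1/246) + 80*(1/39)) + (½)*(-1/16))*(-472) = ((-109/246 + 80/39) - 1/32)*(-472) = (5143/3198 - 1/32)*(-472) = (80689/51168)*(-472) = -4760651/6396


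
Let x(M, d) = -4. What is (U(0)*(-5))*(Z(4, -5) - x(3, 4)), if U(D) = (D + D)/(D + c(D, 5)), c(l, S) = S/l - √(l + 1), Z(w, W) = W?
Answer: 0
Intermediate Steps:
c(l, S) = -√(1 + l) + S/l (c(l, S) = S/l - √(1 + l) = -√(1 + l) + S/l)
U(D) = 2*D/(D - √(1 + D) + 5/D) (U(D) = (D + D)/(D + (-√(1 + D) + 5/D)) = (2*D)/(D - √(1 + D) + 5/D) = 2*D/(D - √(1 + D) + 5/D))
(U(0)*(-5))*(Z(4, -5) - x(3, 4)) = ((2*0²/(5 + 0*(0 - √(1 + 0))))*(-5))*(-5 - 1*(-4)) = ((2*0/(5 + 0*(0 - √1)))*(-5))*(-5 + 4) = ((2*0/(5 + 0*(0 - 1*1)))*(-5))*(-1) = ((2*0/(5 + 0*(0 - 1)))*(-5))*(-1) = ((2*0/(5 + 0*(-1)))*(-5))*(-1) = ((2*0/(5 + 0))*(-5))*(-1) = ((2*0/5)*(-5))*(-1) = ((2*0*(⅕))*(-5))*(-1) = (0*(-5))*(-1) = 0*(-1) = 0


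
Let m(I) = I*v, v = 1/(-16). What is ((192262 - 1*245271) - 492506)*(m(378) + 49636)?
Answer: -216514357985/8 ≈ -2.7064e+10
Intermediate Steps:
v = -1/16 ≈ -0.062500
m(I) = -I/16 (m(I) = I*(-1/16) = -I/16)
((192262 - 1*245271) - 492506)*(m(378) + 49636) = ((192262 - 1*245271) - 492506)*(-1/16*378 + 49636) = ((192262 - 245271) - 492506)*(-189/8 + 49636) = (-53009 - 492506)*(396899/8) = -545515*396899/8 = -216514357985/8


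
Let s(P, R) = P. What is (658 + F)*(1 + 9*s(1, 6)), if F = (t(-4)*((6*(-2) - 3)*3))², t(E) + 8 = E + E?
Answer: 5190580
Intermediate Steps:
t(E) = -8 + 2*E (t(E) = -8 + (E + E) = -8 + 2*E)
F = 518400 (F = ((-8 + 2*(-4))*((6*(-2) - 3)*3))² = ((-8 - 8)*((-12 - 3)*3))² = (-(-240)*3)² = (-16*(-45))² = 720² = 518400)
(658 + F)*(1 + 9*s(1, 6)) = (658 + 518400)*(1 + 9*1) = 519058*(1 + 9) = 519058*10 = 5190580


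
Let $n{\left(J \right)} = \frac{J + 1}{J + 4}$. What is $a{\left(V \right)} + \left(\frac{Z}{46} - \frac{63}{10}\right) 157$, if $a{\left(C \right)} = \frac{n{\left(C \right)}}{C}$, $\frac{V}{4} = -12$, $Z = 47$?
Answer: $- \frac{201276893}{242880} \approx -828.71$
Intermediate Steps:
$V = -48$ ($V = 4 \left(-12\right) = -48$)
$n{\left(J \right)} = \frac{1 + J}{4 + J}$
$a{\left(C \right)} = \frac{1 + C}{C \left(4 + C\right)}$ ($a{\left(C \right)} = \frac{\frac{1}{4 + C} \left(1 + C\right)}{C} = \frac{1 + C}{C \left(4 + C\right)}$)
$a{\left(V \right)} + \left(\frac{Z}{46} - \frac{63}{10}\right) 157 = \frac{1 - 48}{\left(-48\right) \left(4 - 48\right)} + \left(\frac{47}{46} - \frac{63}{10}\right) 157 = \left(- \frac{1}{48}\right) \frac{1}{-44} \left(-47\right) + \left(47 \cdot \frac{1}{46} - \frac{63}{10}\right) 157 = \left(- \frac{1}{48}\right) \left(- \frac{1}{44}\right) \left(-47\right) + \left(\frac{47}{46} - \frac{63}{10}\right) 157 = - \frac{47}{2112} - \frac{95299}{115} = - \frac{201276893}{242880}$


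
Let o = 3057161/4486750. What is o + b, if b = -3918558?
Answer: -17581587049339/4486750 ≈ -3.9186e+6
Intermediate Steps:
o = 3057161/4486750 (o = 3057161*(1/4486750) = 3057161/4486750 ≈ 0.68138)
o + b = 3057161/4486750 - 3918558 = -17581587049339/4486750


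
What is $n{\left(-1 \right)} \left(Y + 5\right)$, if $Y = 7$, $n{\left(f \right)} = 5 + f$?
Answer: $48$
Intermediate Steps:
$n{\left(-1 \right)} \left(Y + 5\right) = \left(5 - 1\right) \left(7 + 5\right) = 4 \cdot 12 = 48$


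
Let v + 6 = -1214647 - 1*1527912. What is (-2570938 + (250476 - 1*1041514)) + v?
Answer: -6104541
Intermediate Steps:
v = -2742565 (v = -6 + (-1214647 - 1*1527912) = -6 + (-1214647 - 1527912) = -6 - 2742559 = -2742565)
(-2570938 + (250476 - 1*1041514)) + v = (-2570938 + (250476 - 1*1041514)) - 2742565 = (-2570938 + (250476 - 1041514)) - 2742565 = (-2570938 - 791038) - 2742565 = -3361976 - 2742565 = -6104541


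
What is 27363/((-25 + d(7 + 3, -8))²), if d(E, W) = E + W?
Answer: 27363/529 ≈ 51.726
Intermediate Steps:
27363/((-25 + d(7 + 3, -8))²) = 27363/((-25 + ((7 + 3) - 8))²) = 27363/((-25 + (10 - 8))²) = 27363/((-25 + 2)²) = 27363/((-23)²) = 27363/529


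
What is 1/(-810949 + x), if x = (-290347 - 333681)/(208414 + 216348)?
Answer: -212381/172230471583 ≈ -1.2331e-6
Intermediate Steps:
x = -312014/212381 (x = -624028/424762 = -624028*1/424762 = -312014/212381 ≈ -1.4691)
1/(-810949 + x) = 1/(-810949 - 312014/212381) = 1/(-172230471583/212381) = -212381/172230471583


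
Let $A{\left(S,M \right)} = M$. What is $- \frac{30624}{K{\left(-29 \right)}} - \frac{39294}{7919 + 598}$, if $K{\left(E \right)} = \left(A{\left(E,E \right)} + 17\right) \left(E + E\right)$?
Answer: $- \frac{138014}{2839} \approx -48.614$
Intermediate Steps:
$K{\left(E \right)} = 2 E \left(17 + E\right)$ ($K{\left(E \right)} = \left(E + 17\right) \left(E + E\right) = \left(17 + E\right) 2 E = 2 E \left(17 + E\right)$)
$- \frac{30624}{K{\left(-29 \right)}} - \frac{39294}{7919 + 598} = - \frac{30624}{2 \left(-29\right) \left(17 - 29\right)} - \frac{39294}{7919 + 598} = - \frac{30624}{2 \left(-29\right) \left(-12\right)} - \frac{39294}{8517} = - \frac{30624}{696} - \frac{13098}{2839} = \left(-30624\right) \frac{1}{696} - \frac{13098}{2839} = -44 - \frac{13098}{2839} = - \frac{138014}{2839}$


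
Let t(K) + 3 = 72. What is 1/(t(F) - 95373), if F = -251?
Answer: -1/95304 ≈ -1.0493e-5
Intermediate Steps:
t(K) = 69 (t(K) = -3 + 72 = 69)
1/(t(F) - 95373) = 1/(69 - 95373) = 1/(-95304) = -1/95304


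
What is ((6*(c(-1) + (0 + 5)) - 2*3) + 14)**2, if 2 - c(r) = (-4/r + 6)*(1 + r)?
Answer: 2500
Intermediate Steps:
c(r) = 2 - (1 + r)*(6 - 4/r) (c(r) = 2 - (-4/r + 6)*(1 + r) = 2 - (6 - 4/r)*(1 + r) = 2 - (1 + r)*(6 - 4/r))
((6*(c(-1) + (0 + 5)) - 2*3) + 14)**2 = ((6*((-6*(-1) + 4/(-1)) + (0 + 5)) - 2*3) + 14)**2 = ((6*((6 + 4*(-1)) + 5) - 6) + 14)**2 = ((6*((6 - 4) + 5) - 6) + 14)**2 = ((6*(2 + 5) - 6) + 14)**2 = ((6*7 - 6) + 14)**2 = ((42 - 6) + 14)**2 = (36 + 14)**2 = 50**2 = 2500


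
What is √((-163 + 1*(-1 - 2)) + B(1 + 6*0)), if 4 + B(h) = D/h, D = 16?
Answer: I*√154 ≈ 12.41*I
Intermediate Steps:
B(h) = -4 + 16/h
√((-163 + 1*(-1 - 2)) + B(1 + 6*0)) = √((-163 + 1*(-1 - 2)) + (-4 + 16/(1 + 6*0))) = √((-163 + 1*(-3)) + (-4 + 16/(1 + 0))) = √((-163 - 3) + (-4 + 16/1)) = √(-166 + (-4 + 16*1)) = √(-166 + (-4 + 16)) = √(-166 + 12) = √(-154) = I*√154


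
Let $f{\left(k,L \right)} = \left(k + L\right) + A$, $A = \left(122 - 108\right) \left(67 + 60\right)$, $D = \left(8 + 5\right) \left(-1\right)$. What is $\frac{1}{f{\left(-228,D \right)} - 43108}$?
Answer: $- \frac{1}{41571} \approx -2.4055 \cdot 10^{-5}$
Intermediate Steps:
$D = -13$ ($D = 13 \left(-1\right) = -13$)
$A = 1778$ ($A = 14 \cdot 127 = 1778$)
$f{\left(k,L \right)} = 1778 + L + k$ ($f{\left(k,L \right)} = \left(k + L\right) + 1778 = \left(L + k\right) + 1778 = 1778 + L + k$)
$\frac{1}{f{\left(-228,D \right)} - 43108} = \frac{1}{\left(1778 - 13 - 228\right) - 43108} = \frac{1}{1537 - 43108} = \frac{1}{-41571} = - \frac{1}{41571}$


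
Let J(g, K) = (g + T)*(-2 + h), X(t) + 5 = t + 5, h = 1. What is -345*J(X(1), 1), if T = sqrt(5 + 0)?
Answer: 345 + 345*sqrt(5) ≈ 1116.4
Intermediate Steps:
X(t) = t (X(t) = -5 + (t + 5) = -5 + (5 + t) = t)
T = sqrt(5) ≈ 2.2361
J(g, K) = -g - sqrt(5) (J(g, K) = (g + sqrt(5))*(-2 + 1) = (g + sqrt(5))*(-1) = -g - sqrt(5))
-345*J(X(1), 1) = -345*(-1*1 - sqrt(5)) = -345*(-1 - sqrt(5)) = 345 + 345*sqrt(5)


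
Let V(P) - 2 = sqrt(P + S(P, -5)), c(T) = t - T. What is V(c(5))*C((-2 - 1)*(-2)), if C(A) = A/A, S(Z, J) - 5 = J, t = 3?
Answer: 2 + I*sqrt(2) ≈ 2.0 + 1.4142*I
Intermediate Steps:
S(Z, J) = 5 + J
c(T) = 3 - T
C(A) = 1
V(P) = 2 + sqrt(P) (V(P) = 2 + sqrt(P + (5 - 5)) = 2 + sqrt(P + 0) = 2 + sqrt(P))
V(c(5))*C((-2 - 1)*(-2)) = (2 + sqrt(3 - 1*5))*1 = (2 + sqrt(3 - 5))*1 = (2 + sqrt(-2))*1 = (2 + I*sqrt(2))*1 = 2 + I*sqrt(2)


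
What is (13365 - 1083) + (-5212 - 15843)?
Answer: -8773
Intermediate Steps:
(13365 - 1083) + (-5212 - 15843) = 12282 - 21055 = -8773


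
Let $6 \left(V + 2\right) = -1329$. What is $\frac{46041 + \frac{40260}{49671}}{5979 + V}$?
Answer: $\frac{1524628514}{190587627} \approx 7.9996$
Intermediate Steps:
$V = - \frac{447}{2}$ ($V = -2 + \frac{1}{6} \left(-1329\right) = -2 - \frac{443}{2} = - \frac{447}{2} \approx -223.5$)
$\frac{46041 + \frac{40260}{49671}}{5979 + V} = \frac{46041 + \frac{40260}{49671}}{5979 - \frac{447}{2}} = \frac{46041 + 40260 \cdot \frac{1}{49671}}{\frac{11511}{2}} = \left(46041 + \frac{13420}{16557}\right) \frac{2}{11511} = \frac{762314257}{16557} \cdot \frac{2}{11511} = \frac{1524628514}{190587627}$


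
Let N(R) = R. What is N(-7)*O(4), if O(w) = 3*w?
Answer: -84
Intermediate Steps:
N(-7)*O(4) = -21*4 = -7*12 = -84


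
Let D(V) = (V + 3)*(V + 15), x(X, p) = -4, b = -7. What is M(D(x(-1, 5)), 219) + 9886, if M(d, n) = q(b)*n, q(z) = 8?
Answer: 11638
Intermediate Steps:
D(V) = (3 + V)*(15 + V)
M(d, n) = 8*n
M(D(x(-1, 5)), 219) + 9886 = 8*219 + 9886 = 1752 + 9886 = 11638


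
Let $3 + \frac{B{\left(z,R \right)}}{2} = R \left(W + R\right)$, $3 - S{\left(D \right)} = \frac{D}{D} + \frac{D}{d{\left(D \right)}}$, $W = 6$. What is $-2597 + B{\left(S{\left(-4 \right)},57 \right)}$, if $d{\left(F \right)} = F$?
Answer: $4579$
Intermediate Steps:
$S{\left(D \right)} = 1$ ($S{\left(D \right)} = 3 - \left(\frac{D}{D} + \frac{D}{D}\right) = 3 - \left(1 + 1\right) = 3 - 2 = 1$)
$B{\left(z,R \right)} = -6 + 2 R \left(6 + R\right)$
$-2597 + B{\left(S{\left(-4 \right)},57 \right)} = -2597 + \left(-6 + 2 \cdot 57^{2} + 12 \cdot 57\right) = -2597 + \left(-6 + 2 \cdot 3249 + 684\right) = -2597 + \left(-6 + 6498 + 684\right) = -2597 + 7176 = 4579$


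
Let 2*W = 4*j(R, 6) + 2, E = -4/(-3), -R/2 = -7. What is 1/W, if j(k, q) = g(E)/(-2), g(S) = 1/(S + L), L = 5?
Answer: 19/16 ≈ 1.1875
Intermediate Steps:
R = 14 (R = -2*(-7) = 14)
E = 4/3 (E = -4*(-⅓) = 4/3 ≈ 1.3333)
g(S) = 1/(5 + S) (g(S) = 1/(S + 5) = 1/(5 + S))
j(k, q) = -3/38 (j(k, q) = 1/((5 + 4/3)*(-2)) = -½/(19/3) = (3/19)*(-½) = -3/38)
W = 16/19 (W = (4*(-3/38) + 2)/2 = (-6/19 + 2)/2 = (½)*(32/19) = 16/19 ≈ 0.84210)
1/W = 1/(16/19) = 19/16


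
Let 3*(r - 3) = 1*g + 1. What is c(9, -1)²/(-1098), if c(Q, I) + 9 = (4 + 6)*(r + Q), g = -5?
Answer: -85849/9882 ≈ -8.6874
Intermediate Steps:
r = 5/3 (r = 3 + (1*(-5) + 1)/3 = 3 + (-5 + 1)/3 = 3 + (⅓)*(-4) = 3 - 4/3 = 5/3 ≈ 1.6667)
c(Q, I) = 23/3 + 10*Q (c(Q, I) = -9 + (4 + 6)*(5/3 + Q) = -9 + 10*(5/3 + Q) = -9 + (50/3 + 10*Q) = 23/3 + 10*Q)
c(9, -1)²/(-1098) = (23/3 + 10*9)²/(-1098) = (23/3 + 90)²*(-1/1098) = (293/3)²*(-1/1098) = (85849/9)*(-1/1098) = -85849/9882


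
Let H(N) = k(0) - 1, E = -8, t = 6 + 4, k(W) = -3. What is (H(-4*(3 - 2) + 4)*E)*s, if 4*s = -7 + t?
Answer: 24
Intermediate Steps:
t = 10
H(N) = -4 (H(N) = -3 - 1 = -4)
s = ¾ (s = (-7 + 10)/4 = (¼)*3 = ¾ ≈ 0.75000)
(H(-4*(3 - 2) + 4)*E)*s = -4*(-8)*(¾) = 32*(¾) = 24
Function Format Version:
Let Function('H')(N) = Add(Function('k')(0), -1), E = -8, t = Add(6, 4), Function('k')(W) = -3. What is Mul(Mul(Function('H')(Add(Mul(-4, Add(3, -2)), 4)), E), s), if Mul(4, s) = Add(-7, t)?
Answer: 24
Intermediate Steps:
t = 10
Function('H')(N) = -4 (Function('H')(N) = Add(-3, -1) = -4)
s = Rational(3, 4) (s = Mul(Rational(1, 4), Add(-7, 10)) = Mul(Rational(1, 4), 3) = Rational(3, 4) ≈ 0.75000)
Mul(Mul(Function('H')(Add(Mul(-4, Add(3, -2)), 4)), E), s) = Mul(Mul(-4, -8), Rational(3, 4)) = Mul(32, Rational(3, 4)) = 24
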